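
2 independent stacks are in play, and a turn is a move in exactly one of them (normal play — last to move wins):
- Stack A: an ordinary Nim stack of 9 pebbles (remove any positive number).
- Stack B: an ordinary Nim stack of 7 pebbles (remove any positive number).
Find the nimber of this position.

Stack A is a plain Nim stack of size 9, so its Grundy value is 9.
Stack B is a plain Nim stack of size 7, so its Grundy value is 7.
By the Sprague-Grundy theorem, the Grundy value of a sum of independent games is the XOR of the component values.
Combined value = 9 ⊕ 7 = 14.

14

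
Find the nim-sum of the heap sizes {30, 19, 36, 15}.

38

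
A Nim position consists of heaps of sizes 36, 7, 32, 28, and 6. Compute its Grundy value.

25

Bitwise XOR of the heap sizes:
  100100  (36)
  000111  (7)
  100000  (32)
  011100  (28)
  000110  (6)
  ------
  011001  (25)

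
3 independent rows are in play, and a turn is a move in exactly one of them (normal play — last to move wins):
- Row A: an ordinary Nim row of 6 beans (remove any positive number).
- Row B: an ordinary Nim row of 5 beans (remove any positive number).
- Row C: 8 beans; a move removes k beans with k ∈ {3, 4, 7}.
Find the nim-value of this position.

1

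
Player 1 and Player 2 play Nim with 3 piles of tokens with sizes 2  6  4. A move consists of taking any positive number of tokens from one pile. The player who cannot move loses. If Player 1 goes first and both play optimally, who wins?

Player 2 wins

Compute the nim-sum pairwise:
2 ^ 6 = 4
4 ^ 4 = 0
The nim-sum is 0, so this is a P-position: the player to move is in a losing position under optimal play; Player 1 is about to move from it and so loses — Player 2 wins.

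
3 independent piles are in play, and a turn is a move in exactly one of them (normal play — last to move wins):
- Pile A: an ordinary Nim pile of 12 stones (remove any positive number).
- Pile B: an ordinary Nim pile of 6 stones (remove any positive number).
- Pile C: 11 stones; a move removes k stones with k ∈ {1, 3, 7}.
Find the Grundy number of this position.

Pile A is a plain Nim pile of size 12, so its Grundy value is 12.
Pile B is a plain Nim pile of size 6, so its Grundy value is 6.
Build the Grundy sequence for pile C with g(k) = mex{g(k−s) : s ∈ {1, 3, 7}, s ≤ k}:
g(0) = mex{} = 0
g(1) = mex{0} = 1
g(2) = mex{1} = 0
g(3) = mex{0} = 1
g(4) = mex{1} = 0
g(5) = mex{0} = 1
g(6) = mex{1} = 0
g(7) = mex{0} = 1
g(8) = mex{1} = 0
g(9) = mex{0} = 1
g(10) = mex{1} = 0
g(11) = mex{0} = 1
So g(11) = 1.
The value of a disjunctive sum is the nim-sum of the parts.
Combined value = 12 ⊕ 6 ⊕ 1 = 11.

11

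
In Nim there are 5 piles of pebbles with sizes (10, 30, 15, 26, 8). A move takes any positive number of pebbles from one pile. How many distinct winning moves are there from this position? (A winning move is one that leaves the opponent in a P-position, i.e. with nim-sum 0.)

5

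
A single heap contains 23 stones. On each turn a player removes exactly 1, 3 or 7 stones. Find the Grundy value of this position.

1

Compute g(0), g(1), … for moves {1, 3, 7}:
k:     0  1  2  3  4  5  6  7  8  9 10 11 12 13 14 15 16 17 18 19 20 21 22 23
g(k):  0  1  0  1  0  1  0  1  0  1  0  1  0  1  0  1  0  1  0  1  0  1  0  1
So g(23) = 1.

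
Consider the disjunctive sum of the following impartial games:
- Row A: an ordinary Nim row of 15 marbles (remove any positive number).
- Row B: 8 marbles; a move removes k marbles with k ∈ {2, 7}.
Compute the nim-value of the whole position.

Row A is a plain Nim row of size 15, so its Grundy value is 15.
Build the Grundy sequence for row B with g(k) = mex{g(k−s) : s ∈ {2, 7}, s ≤ k}:
k:     0  1  2  3  4  5  6  7  8
g(k):  0  0  1  1  0  0  1  1  2
So g(8) = 2.
By the Sprague-Grundy theorem, the Grundy value of a sum of independent games is the XOR of the component values.
Combined value = 15 XOR 2 = 13.

13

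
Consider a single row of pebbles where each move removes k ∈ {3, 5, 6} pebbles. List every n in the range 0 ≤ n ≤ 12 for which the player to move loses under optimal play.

0, 1, 2, 9, 10, 11

Compute g(0), g(1), … for moves {3, 5, 6}:
g(0) = mex{} = 0
g(1) = mex{} = 0
g(2) = mex{} = 0
g(3) = mex{0} = 1
g(4) = mex{0} = 1
g(5) = mex{0} = 1
g(6) = mex{0,1} = 2
g(7) = mex{0,1} = 2
g(8) = mex{0,1} = 2
g(9) = mex{1,2} = 0
g(10) = mex{1,2} = 0
g(11) = mex{1,2} = 0
g(12) = mex{0,2} = 1
The P-positions (g = 0) in 0..12 are 0, 1, 2, 9, 10, 11.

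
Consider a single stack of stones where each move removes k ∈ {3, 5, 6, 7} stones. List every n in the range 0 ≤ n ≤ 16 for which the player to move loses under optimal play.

0, 1, 2, 10, 11, 12

Build the Grundy sequence with g(k) = mex{g(k−s) : s ∈ {3, 5, 6, 7}, s ≤ k}:
k:     0  1  2  3  4  5  6  7  8  9 10 11 12 13 14 15 16
g(k):  0  0  0  1  1  1  2  2  2  3  0  0  0  1  1  1  2
The P-positions (g = 0) in 0..16 are 0, 1, 2, 10, 11, 12.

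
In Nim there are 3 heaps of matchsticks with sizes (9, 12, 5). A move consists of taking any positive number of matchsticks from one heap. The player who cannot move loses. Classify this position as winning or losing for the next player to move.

Nim-sum: 9 XOR 12 XOR 5 = 0.
The nim-sum is 0, so this is a P-position: the player to move is in a losing position under optimal play.

Losing position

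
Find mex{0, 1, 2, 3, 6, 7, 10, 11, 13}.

4

The values 0, 1, 2, 3 are all present; 4 is the first non-negative integer missing from the set.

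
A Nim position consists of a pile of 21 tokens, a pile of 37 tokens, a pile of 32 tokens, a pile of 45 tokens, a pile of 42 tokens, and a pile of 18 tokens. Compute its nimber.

In binary:
  010101  (21)
  100101  (37)
  100000  (32)
  101101  (45)
  101010  (42)
  010010  (18)
  ------
  000101  (5)

5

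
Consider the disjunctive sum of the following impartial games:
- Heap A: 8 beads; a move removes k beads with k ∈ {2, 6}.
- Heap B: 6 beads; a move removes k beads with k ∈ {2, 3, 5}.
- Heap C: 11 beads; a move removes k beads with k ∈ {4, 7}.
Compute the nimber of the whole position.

3

Grundy values for heap A (subtraction set {2, 6}):
k:     0  1  2  3  4  5  6  7  8
g(k):  0  0  1  1  0  0  1  1  0
So g(8) = 0.
Build the Grundy sequence for heap B with g(k) = mex{g(k−s) : s ∈ {2, 3, 5}, s ≤ k}:
k:     0  1  2  3  4  5  6
g(k):  0  0  1  1  2  2  3
So g(6) = 3.
Build the Grundy sequence for heap C with g(k) = mex{g(k−s) : s ∈ {4, 7}, s ≤ k}:
k:     0  1  2  3  4  5  6  7  8  9 10 11
g(k):  0  0  0  0  1  1  1  1  2  2  2  0
So g(11) = 0.
The value of a disjunctive sum is the nim-sum of the parts.
Combined value = 0 XOR 3 XOR 0 = 3.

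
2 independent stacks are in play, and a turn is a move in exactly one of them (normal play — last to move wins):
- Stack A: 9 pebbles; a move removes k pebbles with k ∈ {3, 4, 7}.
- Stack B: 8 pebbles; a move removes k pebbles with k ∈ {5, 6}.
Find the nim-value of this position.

2

Grundy values for stack A (subtraction set {3, 4, 7}):
k:     0  1  2  3  4  5  6  7  8  9
g(k):  0  0  0  1  1  1  2  2  2  3
So g(9) = 3.
For stack B, compute g(0), g(1), … with moves {5, 6}:
g(0) = mex{} = 0
g(1) = mex{} = 0
g(2) = mex{} = 0
g(3) = mex{} = 0
g(4) = mex{} = 0
g(5) = mex{0} = 1
g(6) = mex{0} = 1
g(7) = mex{0} = 1
g(8) = mex{0} = 1
So g(8) = 1.
The value of a disjunctive sum is the nim-sum of the parts.
Combined value = 3 ⊕ 1 = 2.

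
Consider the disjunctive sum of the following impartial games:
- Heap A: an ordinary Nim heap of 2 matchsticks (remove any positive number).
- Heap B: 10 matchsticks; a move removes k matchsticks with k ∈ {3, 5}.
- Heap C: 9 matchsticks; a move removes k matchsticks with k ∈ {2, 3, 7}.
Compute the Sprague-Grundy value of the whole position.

Heap A is a plain Nim heap of size 2, so its Grundy value is 2.
For heap B, compute g(0), g(1), … with moves {3, 5}:
g(0) = mex{} = 0
g(1) = mex{} = 0
g(2) = mex{} = 0
g(3) = mex{0} = 1
g(4) = mex{0} = 1
g(5) = mex{0} = 1
g(6) = mex{0,1} = 2
g(7) = mex{0,1} = 2
g(8) = mex{1} = 0
g(9) = mex{1,2} = 0
g(10) = mex{1,2} = 0
So g(10) = 0.
Build the Grundy sequence for heap C with g(k) = mex{g(k−s) : s ∈ {2, 3, 7}, s ≤ k}:
g(0) = mex{} = 0
g(1) = mex{} = 0
g(2) = mex{0} = 1
g(3) = mex{0} = 1
g(4) = mex{0,1} = 2
g(5) = mex{1} = 0
g(6) = mex{1,2} = 0
g(7) = mex{0,2} = 1
g(8) = mex{0} = 1
g(9) = mex{0,1} = 2
So g(9) = 2.
By the Sprague-Grundy theorem, the Grundy value of a sum of independent games is the XOR of the component values.
Combined value = 2 ⊕ 0 ⊕ 2 = 0.

0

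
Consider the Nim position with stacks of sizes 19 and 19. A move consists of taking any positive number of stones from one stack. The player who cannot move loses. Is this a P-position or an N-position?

P-position

Nim-sum: 19 XOR 19 = 0.
The nim-sum is 0, so this is a P-position: the player to move is in a losing position under optimal play.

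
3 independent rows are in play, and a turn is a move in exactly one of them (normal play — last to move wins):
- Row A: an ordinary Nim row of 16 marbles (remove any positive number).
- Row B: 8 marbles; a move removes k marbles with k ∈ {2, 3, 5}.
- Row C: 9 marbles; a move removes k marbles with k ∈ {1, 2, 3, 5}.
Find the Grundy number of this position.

Row A is a plain Nim row of size 16, so its Grundy value is 16.
For row B, compute g(0), g(1), … with moves {2, 3, 5}:
g(0) = mex{} = 0
g(1) = mex{} = 0
g(2) = mex{0} = 1
g(3) = mex{0} = 1
g(4) = mex{0,1} = 2
g(5) = mex{0,1} = 2
g(6) = mex{0,1,2} = 3
g(7) = mex{1,2} = 0
g(8) = mex{1,2,3} = 0
So g(8) = 0.
For row C, compute g(0), g(1), … with moves {1, 2, 3, 5}:
k:     0  1  2  3  4  5  6  7  8  9
g(k):  0  1  2  3  0  1  2  3  0  1
So g(9) = 1.
By the Sprague-Grundy theorem, the Grundy value of a sum of independent games is the XOR of the component values.
Combined value = 16 XOR 0 XOR 1 = 17.

17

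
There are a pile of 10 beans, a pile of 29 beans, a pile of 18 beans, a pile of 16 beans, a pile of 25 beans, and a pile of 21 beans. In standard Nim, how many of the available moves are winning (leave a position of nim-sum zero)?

Bitwise XOR of the heap sizes:
  01010  (10)
  11101  (29)
  10010  (18)
  10000  (16)
  11001  (25)
  10101  (21)
  -----
  11001  (25)
The overall nim-sum is X = 25. A pile of size p has a winning move iff p XOR X < p (reduce it to p XOR X).
  10: 10 XOR 25 = 19 ≥ 10 — no move.
  29: 29 XOR 25 = 4 < 29 — winning move (to 4).
  18: 18 XOR 25 = 11 < 18 — winning move (to 11).
  16: 16 XOR 25 = 9 < 16 — winning move (to 9).
  25: 25 XOR 25 = 0 < 25 — winning move (to 0).
  21: 21 XOR 25 = 12 < 21 — winning move (to 12).
That gives 5 winning moves.

5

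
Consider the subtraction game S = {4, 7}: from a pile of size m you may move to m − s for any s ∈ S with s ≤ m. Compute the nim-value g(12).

0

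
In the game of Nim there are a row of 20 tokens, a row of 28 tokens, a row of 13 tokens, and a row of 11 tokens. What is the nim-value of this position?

14

Nim-sum: 20 ^ 28 ^ 13 ^ 11 = 14.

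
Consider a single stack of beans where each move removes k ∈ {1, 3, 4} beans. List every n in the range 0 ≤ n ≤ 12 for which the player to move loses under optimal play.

Build the Grundy sequence with g(k) = mex{g(k−s) : s ∈ {1, 3, 4}, s ≤ k}:
g(0) = mex{} = 0
g(1) = mex{0} = 1
g(2) = mex{1} = 0
g(3) = mex{0} = 1
g(4) = mex{0,1} = 2
g(5) = mex{0,1,2} = 3
g(6) = mex{0,1,3} = 2
g(7) = mex{1,2} = 0
g(8) = mex{0,2,3} = 1
g(9) = mex{1,2,3} = 0
g(10) = mex{0,2} = 1
g(11) = mex{0,1} = 2
g(12) = mex{0,1,2} = 3
The P-positions (g = 0) in 0..12 are 0, 2, 7, 9.

0, 2, 7, 9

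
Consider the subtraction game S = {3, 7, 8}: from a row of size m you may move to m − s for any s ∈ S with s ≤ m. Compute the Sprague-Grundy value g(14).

Build the Grundy sequence with g(k) = mex{g(k−s) : s ∈ {3, 7, 8}, s ≤ k}:
k:     0  1  2  3  4  5  6  7  8  9 10 11 12 13 14
g(k):  0  0  0  1  1  1  0  2  2  1  3  0  0  2  1
So g(14) = 1.

1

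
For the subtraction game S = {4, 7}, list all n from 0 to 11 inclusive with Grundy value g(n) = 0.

0, 1, 2, 3, 11

Build the Grundy sequence with g(k) = mex{g(k−s) : s ∈ {4, 7}, s ≤ k}:
k:     0  1  2  3  4  5  6  7  8  9 10 11
g(k):  0  0  0  0  1  1  1  1  2  2  2  0
The P-positions (g = 0) in 0..11 are 0, 1, 2, 3, 11.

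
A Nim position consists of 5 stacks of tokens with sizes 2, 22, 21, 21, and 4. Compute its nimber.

16

Compute the nim-sum pairwise:
2 ⊕ 22 = 20
20 ⊕ 21 = 1
1 ⊕ 21 = 20
20 ⊕ 4 = 16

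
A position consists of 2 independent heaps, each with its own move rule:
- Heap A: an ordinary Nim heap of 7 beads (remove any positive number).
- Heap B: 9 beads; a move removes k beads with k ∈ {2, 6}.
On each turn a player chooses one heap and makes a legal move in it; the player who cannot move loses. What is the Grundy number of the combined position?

7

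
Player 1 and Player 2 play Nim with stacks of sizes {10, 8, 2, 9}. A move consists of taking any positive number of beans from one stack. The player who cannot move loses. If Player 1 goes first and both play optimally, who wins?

Player 1 wins

Nim-sum: 10 ⊕ 8 ⊕ 2 ⊕ 9 = 9.
The nim-sum is 9 ≠ 0, so this is an N-position: the player to move can win; Player 1 has a winning move.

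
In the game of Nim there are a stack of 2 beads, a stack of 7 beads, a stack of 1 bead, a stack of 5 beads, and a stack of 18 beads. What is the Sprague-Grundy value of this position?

19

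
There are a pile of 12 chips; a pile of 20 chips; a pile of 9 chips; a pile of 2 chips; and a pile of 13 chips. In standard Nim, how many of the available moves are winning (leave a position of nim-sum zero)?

1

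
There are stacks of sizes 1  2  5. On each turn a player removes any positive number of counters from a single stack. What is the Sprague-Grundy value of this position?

Nim-sum: 1 XOR 2 XOR 5 = 6.

6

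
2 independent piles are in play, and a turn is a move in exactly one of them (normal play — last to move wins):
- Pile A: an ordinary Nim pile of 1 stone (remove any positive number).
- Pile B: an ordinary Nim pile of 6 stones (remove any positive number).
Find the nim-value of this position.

Pile A is a plain Nim pile of size 1, so its Grundy value is 1.
Pile B is a plain Nim pile of size 6, so its Grundy value is 6.
The value of a disjunctive sum is the nim-sum of the parts.
Combined value = 1 ⊕ 6 = 7.

7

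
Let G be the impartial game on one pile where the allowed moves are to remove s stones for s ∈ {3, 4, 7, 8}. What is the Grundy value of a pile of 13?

0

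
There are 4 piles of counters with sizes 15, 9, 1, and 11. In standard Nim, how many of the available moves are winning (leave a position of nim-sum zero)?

3

Nim-sum: 15 ^ 9 ^ 1 ^ 11 = 12.
The overall nim-sum is X = 12. A pile of size p has a winning move iff p XOR X < p (reduce it to p XOR X).
  15: 15 XOR 12 = 3 < 15 — winning move (to 3).
  9: 9 XOR 12 = 5 < 9 — winning move (to 5).
  1: 1 XOR 12 = 13 ≥ 1 — no move.
  11: 11 XOR 12 = 7 < 11 — winning move (to 7).
That gives 3 winning moves.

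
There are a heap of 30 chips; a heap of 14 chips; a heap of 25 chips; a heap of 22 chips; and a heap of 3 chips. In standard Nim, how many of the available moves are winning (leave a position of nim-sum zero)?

3

Write each in binary and XOR column by column:
  11110  (30)
  01110  (14)
  11001  (25)
  10110  (22)
  00011  (3)
  -----
  11100  (28)
The overall nim-sum is X = 28. A heap of size p has a winning move iff p XOR X < p (reduce it to p XOR X).
  30: 30 XOR 28 = 2 < 30 — winning move (to 2).
  14: 14 XOR 28 = 18 ≥ 14 — no move.
  25: 25 XOR 28 = 5 < 25 — winning move (to 5).
  22: 22 XOR 28 = 10 < 22 — winning move (to 10).
  3: 3 XOR 28 = 31 ≥ 3 — no move.
That gives 3 winning moves.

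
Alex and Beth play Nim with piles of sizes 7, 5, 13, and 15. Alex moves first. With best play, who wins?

Bitwise XOR of the heap sizes:
  0111  (7)
  0101  (5)
  1101  (13)
  1111  (15)
  ----
  0000  (0)
The nim-sum is 0, so this is a P-position: the player to move is in a losing position under optimal play; Alex is about to move from it and so loses — Beth wins.

Beth wins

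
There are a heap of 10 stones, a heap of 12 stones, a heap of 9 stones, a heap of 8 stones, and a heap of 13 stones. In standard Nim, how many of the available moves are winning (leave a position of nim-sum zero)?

5

Nim-sum: 10 ⊕ 12 ⊕ 9 ⊕ 8 ⊕ 13 = 10.
The overall nim-sum is X = 10. A heap of size p has a winning move iff p XOR X < p (reduce it to p XOR X).
  10: 10 XOR 10 = 0 < 10 — winning move (to 0).
  12: 12 XOR 10 = 6 < 12 — winning move (to 6).
  9: 9 XOR 10 = 3 < 9 — winning move (to 3).
  8: 8 XOR 10 = 2 < 8 — winning move (to 2).
  13: 13 XOR 10 = 7 < 13 — winning move (to 7).
That gives 5 winning moves.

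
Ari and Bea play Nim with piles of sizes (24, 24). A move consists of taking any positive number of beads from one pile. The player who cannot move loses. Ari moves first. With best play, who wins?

Bitwise XOR of the heap sizes:
  11000  (24)
  11000  (24)
  -----
  00000  (0)
The nim-sum is 0, so this is a P-position: the player to move is in a losing position under optimal play; Ari is about to move from it and so loses — Bea wins.

Bea wins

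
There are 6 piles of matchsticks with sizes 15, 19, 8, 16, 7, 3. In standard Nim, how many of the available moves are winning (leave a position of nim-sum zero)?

0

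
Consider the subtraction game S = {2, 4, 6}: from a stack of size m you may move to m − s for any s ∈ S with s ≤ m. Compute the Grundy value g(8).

0

Compute g(0), g(1), … for moves {2, 4, 6}:
k:     0  1  2  3  4  5  6  7  8
g(k):  0  0  1  1  2  2  3  3  0
So g(8) = 0.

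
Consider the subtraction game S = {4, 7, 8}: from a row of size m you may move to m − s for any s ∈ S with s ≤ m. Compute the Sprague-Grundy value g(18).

1

Grundy values for subtraction set {4, 7, 8}:
k:     0  1  2  3  4  5  6  7  8  9 10 11 12 13 14 15 16 17 18
g(k):  0  0  0  0  1  1  1  1  2  2  2  2  0  0  0  0  1  1  1
So g(18) = 1.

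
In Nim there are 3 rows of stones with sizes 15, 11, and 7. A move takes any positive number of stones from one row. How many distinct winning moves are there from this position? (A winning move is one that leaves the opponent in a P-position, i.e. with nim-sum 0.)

3

Compute the nim-sum pairwise:
15 ⊕ 11 = 4
4 ⊕ 7 = 3
The overall nim-sum is X = 3. A row of size p has a winning move iff p XOR X < p (reduce it to p XOR X).
  15: 15 XOR 3 = 12 < 15 — winning move (to 12).
  11: 11 XOR 3 = 8 < 11 — winning move (to 8).
  7: 7 XOR 3 = 4 < 7 — winning move (to 4).
That gives 3 winning moves.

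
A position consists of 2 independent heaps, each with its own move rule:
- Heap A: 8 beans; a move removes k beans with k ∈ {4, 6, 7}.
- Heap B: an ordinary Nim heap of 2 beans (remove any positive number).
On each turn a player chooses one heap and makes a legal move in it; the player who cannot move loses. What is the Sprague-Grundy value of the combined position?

Build the Grundy sequence for heap A with g(k) = mex{g(k−s) : s ∈ {4, 6, 7}, s ≤ k}:
k:     0  1  2  3  4  5  6  7  8
g(k):  0  0  0  0  1  1  1  1  2
So g(8) = 2.
Heap B is a plain Nim heap of size 2, so its Grundy value is 2.
The value of a disjunctive sum is the nim-sum of the parts.
Combined value = 2 ⊕ 2 = 0.

0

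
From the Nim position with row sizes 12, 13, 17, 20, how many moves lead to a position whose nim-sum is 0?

In binary:
  01100  (12)
  01101  (13)
  10001  (17)
  10100  (20)
  -----
  00100  (4)
The overall nim-sum is X = 4. A row of size p has a winning move iff p XOR X < p (reduce it to p XOR X).
  12: 12 XOR 4 = 8 < 12 — winning move (to 8).
  13: 13 XOR 4 = 9 < 13 — winning move (to 9).
  17: 17 XOR 4 = 21 ≥ 17 — no move.
  20: 20 XOR 4 = 16 < 20 — winning move (to 16).
That gives 3 winning moves.

3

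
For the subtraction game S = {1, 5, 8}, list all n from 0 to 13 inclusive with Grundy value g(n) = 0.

Build the Grundy sequence with g(k) = mex{g(k−s) : s ∈ {1, 5, 8}, s ≤ k}:
k:     0  1  2  3  4  5  6  7  8  9 10 11 12 13
g(k):  0  1  0  1  0  1  0  1  2  3  2  3  2  0
The P-positions (g = 0) in 0..13 are 0, 2, 4, 6, 13.

0, 2, 4, 6, 13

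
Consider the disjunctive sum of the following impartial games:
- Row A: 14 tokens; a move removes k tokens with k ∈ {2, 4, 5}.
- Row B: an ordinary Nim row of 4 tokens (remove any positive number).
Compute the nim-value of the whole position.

4

For row A, compute g(0), g(1), … with moves {2, 4, 5}:
k:     0  1  2  3  4  5  6  7  8  9 10 11 12 13 14
g(k):  0  0  1  1  2  2  3  0  0  1  1  2  2  3  0
So g(14) = 0.
Row B is a plain Nim row of size 4, so its Grundy value is 4.
By the Sprague-Grundy theorem, the Grundy value of a sum of independent games is the XOR of the component values.
Combined value = 0 XOR 4 = 4.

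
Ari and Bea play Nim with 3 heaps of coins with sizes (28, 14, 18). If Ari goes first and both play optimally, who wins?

Nim-sum: 28 ^ 14 ^ 18 = 0.
The nim-sum is 0, so this is a P-position: the player to move is in a losing position under optimal play; Ari is about to move from it and so loses — Bea wins.

Bea wins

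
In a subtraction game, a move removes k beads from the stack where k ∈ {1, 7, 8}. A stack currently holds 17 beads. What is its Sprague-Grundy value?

Compute g(0), g(1), … for moves {1, 7, 8}:
k:     0  1  2  3  4  5  6  7  8  9 10 11 12 13 14 15 16 17
g(k):  0  1  0  1  0  1  0  1  2  3  2  3  2  3  2  0  1  0
So g(17) = 0.

0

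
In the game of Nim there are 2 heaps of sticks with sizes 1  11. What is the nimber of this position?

Compute the nim-sum pairwise:
1 ^ 11 = 10

10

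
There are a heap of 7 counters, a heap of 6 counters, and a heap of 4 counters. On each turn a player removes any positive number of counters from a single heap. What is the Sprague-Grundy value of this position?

Bitwise XOR of the heap sizes:
  111  (7)
  110  (6)
  100  (4)
  ---
  101  (5)

5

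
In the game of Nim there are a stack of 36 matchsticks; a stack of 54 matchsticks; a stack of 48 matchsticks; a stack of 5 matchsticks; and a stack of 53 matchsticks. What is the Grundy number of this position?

In binary:
  100100  (36)
  110110  (54)
  110000  (48)
  000101  (5)
  110101  (53)
  ------
  010010  (18)

18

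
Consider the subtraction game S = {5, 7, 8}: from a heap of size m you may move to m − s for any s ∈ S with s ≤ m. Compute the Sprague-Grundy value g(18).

Grundy values for subtraction set {5, 7, 8}:
k:     0  1  2  3  4  5  6  7  8  9 10 11 12 13 14 15 16 17 18
g(k):  0  0  0  0  0  1  1  1  1  1  2  2  2  0  0  0  0  0  1
So g(18) = 1.

1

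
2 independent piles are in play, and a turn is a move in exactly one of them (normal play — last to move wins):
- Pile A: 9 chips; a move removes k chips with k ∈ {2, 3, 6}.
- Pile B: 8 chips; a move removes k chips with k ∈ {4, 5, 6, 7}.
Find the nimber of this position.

2

Grundy values for pile A (subtraction set {2, 3, 6}):
k:     0  1  2  3  4  5  6  7  8  9
g(k):  0  0  1  1  2  0  3  1  2  0
So g(9) = 0.
Grundy values for pile B (subtraction set {4, 5, 6, 7}):
g(0) = mex{} = 0
g(1) = mex{} = 0
g(2) = mex{} = 0
g(3) = mex{} = 0
g(4) = mex{0} = 1
g(5) = mex{0} = 1
g(6) = mex{0} = 1
g(7) = mex{0} = 1
g(8) = mex{0,1} = 2
So g(8) = 2.
The value of a disjunctive sum is the nim-sum of the parts.
Combined value = 0 XOR 2 = 2.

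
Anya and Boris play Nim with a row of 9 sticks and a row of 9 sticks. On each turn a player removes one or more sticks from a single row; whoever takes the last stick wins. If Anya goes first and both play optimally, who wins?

Nim-sum: 9 ⊕ 9 = 0.
The nim-sum is 0, so this is a P-position: the player to move is in a losing position under optimal play; Anya is about to move from it and so loses — Boris wins.

Boris wins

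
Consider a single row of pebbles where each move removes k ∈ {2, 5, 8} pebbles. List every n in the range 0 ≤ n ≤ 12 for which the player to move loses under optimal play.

0, 1, 4, 7, 10, 11

Build the Grundy sequence with g(k) = mex{g(k−s) : s ∈ {2, 5, 8}, s ≤ k}:
g(0) = mex{} = 0
g(1) = mex{} = 0
g(2) = mex{0} = 1
g(3) = mex{0} = 1
g(4) = mex{1} = 0
g(5) = mex{0,1} = 2
g(6) = mex{0} = 1
g(7) = mex{1,2} = 0
g(8) = mex{0,1} = 2
g(9) = mex{0} = 1
g(10) = mex{1,2} = 0
g(11) = mex{1} = 0
g(12) = mex{0} = 1
The P-positions (g = 0) in 0..12 are 0, 1, 4, 7, 10, 11.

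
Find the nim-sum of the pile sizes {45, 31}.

50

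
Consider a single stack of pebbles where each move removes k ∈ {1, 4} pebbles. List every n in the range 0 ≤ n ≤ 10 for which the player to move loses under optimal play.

Build the Grundy sequence with g(k) = mex{g(k−s) : s ∈ {1, 4}, s ≤ k}:
k:     0  1  2  3  4  5  6  7  8  9 10
g(k):  0  1  0  1  2  0  1  0  1  2  0
The P-positions (g = 0) in 0..10 are 0, 2, 5, 7, 10.

0, 2, 5, 7, 10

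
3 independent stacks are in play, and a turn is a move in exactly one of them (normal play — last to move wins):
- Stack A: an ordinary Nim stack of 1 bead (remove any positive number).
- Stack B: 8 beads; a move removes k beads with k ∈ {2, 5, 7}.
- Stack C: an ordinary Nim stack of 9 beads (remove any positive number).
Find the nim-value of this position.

Stack A is a plain Nim stack of size 1, so its Grundy value is 1.
Grundy values for stack B (subtraction set {2, 5, 7}):
g(0) = mex{} = 0
g(1) = mex{} = 0
g(2) = mex{0} = 1
g(3) = mex{0} = 1
g(4) = mex{1} = 0
g(5) = mex{0,1} = 2
g(6) = mex{0} = 1
g(7) = mex{0,1,2} = 3
g(8) = mex{0,1} = 2
So g(8) = 2.
Stack C is a plain Nim stack of size 9, so its Grundy value is 9.
The value of a disjunctive sum is the nim-sum of the parts.
Combined value = 1 ⊕ 2 ⊕ 9 = 10.

10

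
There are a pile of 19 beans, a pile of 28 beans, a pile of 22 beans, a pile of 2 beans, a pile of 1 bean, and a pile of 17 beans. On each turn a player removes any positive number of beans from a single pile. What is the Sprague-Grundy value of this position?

Bitwise XOR of the heap sizes:
  10011  (19)
  11100  (28)
  10110  (22)
  00010  (2)
  00001  (1)
  10001  (17)
  -----
  01011  (11)

11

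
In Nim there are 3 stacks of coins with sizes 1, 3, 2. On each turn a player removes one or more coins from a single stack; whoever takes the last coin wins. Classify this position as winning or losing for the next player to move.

Losing position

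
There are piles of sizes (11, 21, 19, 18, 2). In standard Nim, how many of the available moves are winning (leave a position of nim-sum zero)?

3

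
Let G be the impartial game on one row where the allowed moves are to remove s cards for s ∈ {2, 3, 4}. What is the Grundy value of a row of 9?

Grundy values for subtraction set {2, 3, 4}:
g(0) = mex{} = 0
g(1) = mex{} = 0
g(2) = mex{0} = 1
g(3) = mex{0} = 1
g(4) = mex{0,1} = 2
g(5) = mex{0,1} = 2
g(6) = mex{1,2} = 0
g(7) = mex{1,2} = 0
g(8) = mex{0,2} = 1
g(9) = mex{0,2} = 1
So g(9) = 1.

1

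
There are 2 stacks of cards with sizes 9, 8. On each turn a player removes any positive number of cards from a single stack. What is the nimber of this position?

1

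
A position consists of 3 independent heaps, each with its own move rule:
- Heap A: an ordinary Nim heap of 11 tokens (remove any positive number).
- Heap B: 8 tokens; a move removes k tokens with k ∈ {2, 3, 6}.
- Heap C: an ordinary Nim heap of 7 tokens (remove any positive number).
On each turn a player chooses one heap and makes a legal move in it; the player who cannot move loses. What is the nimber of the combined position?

14

Heap A is a plain Nim heap of size 11, so its Grundy value is 11.
Build the Grundy sequence for heap B with g(k) = mex{g(k−s) : s ∈ {2, 3, 6}, s ≤ k}:
g(0) = mex{} = 0
g(1) = mex{} = 0
g(2) = mex{0} = 1
g(3) = mex{0} = 1
g(4) = mex{0,1} = 2
g(5) = mex{1} = 0
g(6) = mex{0,1,2} = 3
g(7) = mex{0,2} = 1
g(8) = mex{0,1,3} = 2
So g(8) = 2.
Heap C is a plain Nim heap of size 7, so its Grundy value is 7.
The value of a disjunctive sum is the nim-sum of the parts.
Combined value = 11 XOR 2 XOR 7 = 14.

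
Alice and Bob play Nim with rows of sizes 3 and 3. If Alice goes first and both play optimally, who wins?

Compute the nim-sum pairwise:
3 XOR 3 = 0
The nim-sum is 0, so this is a P-position: the player to move is in a losing position under optimal play; Alice is about to move from it and so loses — Bob wins.

Bob wins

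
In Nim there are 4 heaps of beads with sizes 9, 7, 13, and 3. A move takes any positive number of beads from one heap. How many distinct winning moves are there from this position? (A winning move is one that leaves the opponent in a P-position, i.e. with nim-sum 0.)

Compute the nim-sum pairwise:
9 ^ 7 = 14
14 ^ 13 = 3
3 ^ 3 = 0
The nim-sum is already 0, so every move leaves a nonzero nim-sum — there are no winning moves.

0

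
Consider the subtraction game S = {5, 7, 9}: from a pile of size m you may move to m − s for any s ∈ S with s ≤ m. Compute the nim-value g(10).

2

Build the Grundy sequence with g(k) = mex{g(k−s) : s ∈ {5, 7, 9}, s ≤ k}:
g(0) = mex{} = 0
g(1) = mex{} = 0
g(2) = mex{} = 0
g(3) = mex{} = 0
g(4) = mex{} = 0
g(5) = mex{0} = 1
g(6) = mex{0} = 1
g(7) = mex{0} = 1
g(8) = mex{0} = 1
g(9) = mex{0} = 1
g(10) = mex{0,1} = 2
So g(10) = 2.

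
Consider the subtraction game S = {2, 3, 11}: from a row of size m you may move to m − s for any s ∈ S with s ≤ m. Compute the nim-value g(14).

0

Compute g(0), g(1), … for moves {2, 3, 11}:
g(0) = mex{} = 0
g(1) = mex{} = 0
g(2) = mex{0} = 1
g(3) = mex{0} = 1
g(4) = mex{0,1} = 2
g(5) = mex{1} = 0
g(6) = mex{1,2} = 0
g(7) = mex{0,2} = 1
g(8) = mex{0} = 1
g(9) = mex{0,1} = 2
g(10) = mex{1} = 0
g(11) = mex{0,1,2} = 3
g(12) = mex{0,2} = 1
g(13) = mex{0,1,3} = 2
g(14) = mex{1,3} = 0
So g(14) = 0.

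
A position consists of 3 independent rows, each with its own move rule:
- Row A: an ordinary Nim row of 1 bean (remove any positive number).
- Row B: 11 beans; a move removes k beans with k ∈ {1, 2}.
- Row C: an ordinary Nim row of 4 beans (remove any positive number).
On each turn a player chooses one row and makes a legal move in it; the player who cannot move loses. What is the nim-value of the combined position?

7

Row A is a plain Nim row of size 1, so its Grundy value is 1.
Build the Grundy sequence for row B with g(k) = mex{g(k−s) : s ∈ {1, 2}, s ≤ k}:
k:     0  1  2  3  4  5  6  7  8  9 10 11
g(k):  0  1  2  0  1  2  0  1  2  0  1  2
So g(11) = 2.
Row C is a plain Nim row of size 4, so its Grundy value is 4.
The value of a disjunctive sum is the nim-sum of the parts.
Combined value = 1 XOR 2 XOR 4 = 7.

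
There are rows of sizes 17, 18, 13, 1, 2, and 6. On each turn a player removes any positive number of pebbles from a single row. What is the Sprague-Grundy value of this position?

Compute the nim-sum pairwise:
17 ^ 18 = 3
3 ^ 13 = 14
14 ^ 1 = 15
15 ^ 2 = 13
13 ^ 6 = 11

11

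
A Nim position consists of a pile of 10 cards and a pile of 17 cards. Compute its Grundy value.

27

Write each in binary and XOR column by column:
  01010  (10)
  10001  (17)
  -----
  11011  (27)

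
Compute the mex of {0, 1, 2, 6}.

The values 0, 1, 2 are all present; 3 is the first non-negative integer missing from the set.

3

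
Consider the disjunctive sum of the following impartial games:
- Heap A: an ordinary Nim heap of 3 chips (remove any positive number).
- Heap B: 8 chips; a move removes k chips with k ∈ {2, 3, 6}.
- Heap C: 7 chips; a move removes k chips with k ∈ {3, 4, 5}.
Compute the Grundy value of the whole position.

Heap A is a plain Nim heap of size 3, so its Grundy value is 3.
For heap B, compute g(0), g(1), … with moves {2, 3, 6}:
g(0) = mex{} = 0
g(1) = mex{} = 0
g(2) = mex{0} = 1
g(3) = mex{0} = 1
g(4) = mex{0,1} = 2
g(5) = mex{1} = 0
g(6) = mex{0,1,2} = 3
g(7) = mex{0,2} = 1
g(8) = mex{0,1,3} = 2
So g(8) = 2.
For heap C, compute g(0), g(1), … with moves {3, 4, 5}:
k:     0  1  2  3  4  5  6  7
g(k):  0  0  0  1  1  1  2  2
So g(7) = 2.
The value of a disjunctive sum is the nim-sum of the parts.
Combined value = 3 ⊕ 2 ⊕ 2 = 3.

3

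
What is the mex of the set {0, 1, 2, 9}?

The values 0, 1, 2 are all present; 3 is the first non-negative integer missing from the set.

3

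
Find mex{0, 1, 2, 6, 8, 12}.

The values 0, 1, 2 are all present; 3 is the first non-negative integer missing from the set.

3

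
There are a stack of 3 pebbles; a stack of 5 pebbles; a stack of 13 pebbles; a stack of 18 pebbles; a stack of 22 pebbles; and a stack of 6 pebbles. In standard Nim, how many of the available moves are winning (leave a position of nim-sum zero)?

Nim-sum: 3 ^ 5 ^ 13 ^ 18 ^ 22 ^ 6 = 9.
The overall nim-sum is X = 9. A stack of size p has a winning move iff p XOR X < p (reduce it to p XOR X).
  3: 3 XOR 9 = 10 ≥ 3 — no move.
  5: 5 XOR 9 = 12 ≥ 5 — no move.
  13: 13 XOR 9 = 4 < 13 — winning move (to 4).
  18: 18 XOR 9 = 27 ≥ 18 — no move.
  22: 22 XOR 9 = 31 ≥ 22 — no move.
  6: 6 XOR 9 = 15 ≥ 6 — no move.
That gives 1 winning move.

1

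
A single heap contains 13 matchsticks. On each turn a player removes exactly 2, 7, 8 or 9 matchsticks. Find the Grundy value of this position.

Grundy values for subtraction set {2, 7, 8, 9}:
k:     0  1  2  3  4  5  6  7  8  9 10 11 12 13
g(k):  0  0  1  1  0  0  1  1  2  2  3  3  2  2
So g(13) = 2.

2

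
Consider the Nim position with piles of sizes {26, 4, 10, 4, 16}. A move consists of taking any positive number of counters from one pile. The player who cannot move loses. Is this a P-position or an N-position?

Nim-sum: 26 XOR 4 XOR 10 XOR 4 XOR 16 = 0.
The nim-sum is 0, so this is a P-position: the player to move is in a losing position under optimal play.

P-position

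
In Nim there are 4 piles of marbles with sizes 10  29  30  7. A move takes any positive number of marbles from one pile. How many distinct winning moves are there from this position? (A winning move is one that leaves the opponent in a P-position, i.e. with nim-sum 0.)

In binary:
  01010  (10)
  11101  (29)
  11110  (30)
  00111  (7)
  -----
  01110  (14)
The overall nim-sum is X = 14. A pile of size p has a winning move iff p XOR X < p (reduce it to p XOR X).
  10: 10 XOR 14 = 4 < 10 — winning move (to 4).
  29: 29 XOR 14 = 19 < 29 — winning move (to 19).
  30: 30 XOR 14 = 16 < 30 — winning move (to 16).
  7: 7 XOR 14 = 9 ≥ 7 — no move.
That gives 3 winning moves.

3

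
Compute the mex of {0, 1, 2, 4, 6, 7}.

The values 0, 1, 2 are all present; 3 is the first non-negative integer missing from the set.

3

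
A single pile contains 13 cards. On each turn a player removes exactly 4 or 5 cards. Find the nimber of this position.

Compute g(0), g(1), … for moves {4, 5}:
g(0) = mex{} = 0
g(1) = mex{} = 0
g(2) = mex{} = 0
g(3) = mex{} = 0
g(4) = mex{0} = 1
g(5) = mex{0} = 1
g(6) = mex{0} = 1
g(7) = mex{0} = 1
g(8) = mex{0,1} = 2
g(9) = mex{1} = 0
g(10) = mex{1} = 0
g(11) = mex{1} = 0
g(12) = mex{1,2} = 0
g(13) = mex{0,2} = 1
So g(13) = 1.

1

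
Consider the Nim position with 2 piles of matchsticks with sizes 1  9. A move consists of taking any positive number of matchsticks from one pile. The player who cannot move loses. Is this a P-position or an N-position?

N-position

Compute the nim-sum pairwise:
1 ^ 9 = 8
The nim-sum is 8 ≠ 0, so this is an N-position: the player to move can win.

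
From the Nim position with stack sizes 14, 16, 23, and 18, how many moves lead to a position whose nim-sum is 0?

3

Nim-sum: 14 ^ 16 ^ 23 ^ 18 = 27.
The overall nim-sum is X = 27. A stack of size p has a winning move iff p XOR X < p (reduce it to p XOR X).
  14: 14 XOR 27 = 21 ≥ 14 — no move.
  16: 16 XOR 27 = 11 < 16 — winning move (to 11).
  23: 23 XOR 27 = 12 < 23 — winning move (to 12).
  18: 18 XOR 27 = 9 < 18 — winning move (to 9).
That gives 3 winning moves.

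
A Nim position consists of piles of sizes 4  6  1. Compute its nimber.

Compute the nim-sum pairwise:
4 XOR 6 = 2
2 XOR 1 = 3

3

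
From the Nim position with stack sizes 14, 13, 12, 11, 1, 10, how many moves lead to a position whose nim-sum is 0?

Nim-sum: 14 XOR 13 XOR 12 XOR 11 XOR 1 XOR 10 = 15.
The overall nim-sum is X = 15. A stack of size p has a winning move iff p XOR X < p (reduce it to p XOR X).
  14: 14 XOR 15 = 1 < 14 — winning move (to 1).
  13: 13 XOR 15 = 2 < 13 — winning move (to 2).
  12: 12 XOR 15 = 3 < 12 — winning move (to 3).
  11: 11 XOR 15 = 4 < 11 — winning move (to 4).
  1: 1 XOR 15 = 14 ≥ 1 — no move.
  10: 10 XOR 15 = 5 < 10 — winning move (to 5).
That gives 5 winning moves.

5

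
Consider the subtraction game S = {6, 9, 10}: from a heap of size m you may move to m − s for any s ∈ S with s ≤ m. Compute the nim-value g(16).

0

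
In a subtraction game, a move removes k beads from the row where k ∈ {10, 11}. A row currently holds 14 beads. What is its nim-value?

1

Build the Grundy sequence with g(k) = mex{g(k−s) : s ∈ {10, 11}, s ≤ k}:
k:     0  1  2  3  4  5  6  7  8  9 10 11 12 13 14
g(k):  0  0  0  0  0  0  0  0  0  0  1  1  1  1  1
So g(14) = 1.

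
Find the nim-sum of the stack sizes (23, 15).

24

Nim-sum: 23 ⊕ 15 = 24.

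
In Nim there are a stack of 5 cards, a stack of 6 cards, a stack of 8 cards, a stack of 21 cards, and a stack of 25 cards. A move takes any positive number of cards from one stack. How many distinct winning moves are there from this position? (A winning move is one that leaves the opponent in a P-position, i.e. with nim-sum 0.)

3

Compute the nim-sum pairwise:
5 XOR 6 = 3
3 XOR 8 = 11
11 XOR 21 = 30
30 XOR 25 = 7
The overall nim-sum is X = 7. A stack of size p has a winning move iff p XOR X < p (reduce it to p XOR X).
  5: 5 XOR 7 = 2 < 5 — winning move (to 2).
  6: 6 XOR 7 = 1 < 6 — winning move (to 1).
  8: 8 XOR 7 = 15 ≥ 8 — no move.
  21: 21 XOR 7 = 18 < 21 — winning move (to 18).
  25: 25 XOR 7 = 30 ≥ 25 — no move.
That gives 3 winning moves.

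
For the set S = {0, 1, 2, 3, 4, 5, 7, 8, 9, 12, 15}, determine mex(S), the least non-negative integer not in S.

6

The values 0, 1, 2, 3, 4, 5 are all present; 6 is the first non-negative integer missing from the set.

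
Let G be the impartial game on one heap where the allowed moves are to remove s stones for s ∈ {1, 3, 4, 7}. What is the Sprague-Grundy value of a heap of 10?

0

Compute g(0), g(1), … for moves {1, 3, 4, 7}:
k:     0  1  2  3  4  5  6  7  8  9 10
g(k):  0  1  0  1  2  3  2  3  0  1  0
So g(10) = 0.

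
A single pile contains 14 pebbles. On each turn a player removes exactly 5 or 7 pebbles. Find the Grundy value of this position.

Build the Grundy sequence with g(k) = mex{g(k−s) : s ∈ {5, 7}, s ≤ k}:
k:     0  1  2  3  4  5  6  7  8  9 10 11 12 13 14
g(k):  0  0  0  0  0  1  1  1  1  1  2  2  0  0  0
So g(14) = 0.

0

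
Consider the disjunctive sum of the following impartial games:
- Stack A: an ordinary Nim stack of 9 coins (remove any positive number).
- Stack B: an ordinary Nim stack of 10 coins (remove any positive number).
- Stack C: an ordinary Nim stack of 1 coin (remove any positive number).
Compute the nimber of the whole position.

2

Stack A is a plain Nim stack of size 9, so its Grundy value is 9.
Stack B is a plain Nim stack of size 10, so its Grundy value is 10.
Stack C is a plain Nim stack of size 1, so its Grundy value is 1.
By the Sprague-Grundy theorem, the Grundy value of a sum of independent games is the XOR of the component values.
Combined value = 9 XOR 10 XOR 1 = 2.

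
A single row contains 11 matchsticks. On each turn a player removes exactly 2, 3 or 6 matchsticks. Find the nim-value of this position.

Grundy values for subtraction set {2, 3, 6}:
k:     0  1  2  3  4  5  6  7  8  9 10 11
g(k):  0  0  1  1  2  0  3  1  2  0  0  1
So g(11) = 1.

1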